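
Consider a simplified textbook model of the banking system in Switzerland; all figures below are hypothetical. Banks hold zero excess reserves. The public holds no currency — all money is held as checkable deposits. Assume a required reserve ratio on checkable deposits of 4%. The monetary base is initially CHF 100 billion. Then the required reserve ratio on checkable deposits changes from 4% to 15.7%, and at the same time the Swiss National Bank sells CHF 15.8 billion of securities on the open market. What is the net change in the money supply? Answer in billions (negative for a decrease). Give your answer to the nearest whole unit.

Before: m₁ = 1 / (0.04) = 25, MB₁ = 100, so M₁ = 25 × 100 = 2500 billion.
After: m₂ = 1 / (0.157) ≈ 6.3694, MB₂ = 100 − 15.8 = 84.2, so M₂ = 6.3694 × 84.2 ≈ 536.3035 billion.
ΔM = M₂ − M₁ = 536.3035 − 2500 = -1963.6965 billion.

-1964 billion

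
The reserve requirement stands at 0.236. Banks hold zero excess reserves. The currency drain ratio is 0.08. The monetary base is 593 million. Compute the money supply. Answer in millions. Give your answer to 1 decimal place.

The money multiplier is m = (1 + c) / (rr + c) = (1 + 0.08) / (0.236 + 0.08) ≈ 3.41772.
So M = m × MB = 3.41772 × 593 ≈ 2026.708 million.

2026.7 million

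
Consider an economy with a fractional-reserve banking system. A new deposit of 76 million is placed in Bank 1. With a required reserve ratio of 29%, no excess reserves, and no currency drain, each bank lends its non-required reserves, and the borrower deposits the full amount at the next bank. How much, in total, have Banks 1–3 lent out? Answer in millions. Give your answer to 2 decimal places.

119.47 million

Bank i lends (1 − rr)^i of the original deposit: Bank 1 lends 76·0.7100 = 53.9600, Bank 2 lends 76·0.7100² = 38.3116, and so on.
Summing a geometric series: total = 76·[0.7100·(1 − 0.7100^3) / (1 − 0.7100)] ≈ 119.4728 million.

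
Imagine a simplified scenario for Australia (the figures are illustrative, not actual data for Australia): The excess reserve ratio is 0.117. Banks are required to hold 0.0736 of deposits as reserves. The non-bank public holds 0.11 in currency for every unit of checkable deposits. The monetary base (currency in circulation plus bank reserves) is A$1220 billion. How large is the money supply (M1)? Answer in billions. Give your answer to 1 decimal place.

The money multiplier is m = (1 + c) / (rr + e + c) = (1 + 0.11) / (0.0736 + 0.117 + 0.11) ≈ 3.692615.
So M = m × MB = 3.692615 × 1220 = 4504.9903 billion.

A$4505.0 billion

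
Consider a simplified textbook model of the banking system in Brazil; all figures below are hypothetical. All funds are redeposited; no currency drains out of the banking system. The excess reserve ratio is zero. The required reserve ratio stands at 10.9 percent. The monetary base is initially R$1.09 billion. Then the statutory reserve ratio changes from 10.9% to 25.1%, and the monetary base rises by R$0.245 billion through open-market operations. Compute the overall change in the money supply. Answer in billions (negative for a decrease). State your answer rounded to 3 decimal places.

-4.681 billion

Before: m₁ = 1 / (0.109) ≈ 9.17431, MB₁ = 1.09, so M₁ = 9.17431 × 1.09 ≈ 10 billion.
After: m₂ = 1 / (0.251) ≈ 3.98406, MB₂ = 1.09 + 0.245 = 1.335, so M₂ = 3.98406 × 1.335 ≈ 5.3187 billion.
ΔM = M₂ − M₁ = 5.3187 − 10 = -4.6813 billion.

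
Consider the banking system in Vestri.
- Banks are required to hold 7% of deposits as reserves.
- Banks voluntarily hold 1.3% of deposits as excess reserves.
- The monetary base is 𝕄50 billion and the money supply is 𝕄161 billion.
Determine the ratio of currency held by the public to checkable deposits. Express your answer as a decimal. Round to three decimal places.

Using m = M/MB = 161/50 = 3.220000. From m = (1 + c)/(c + rr + e), rearranging gives 1 + c = m·(c + rr + e), so c·(1 − m) = m·(rr + e) − 1.
Hence c = [m·(rr + e) − 1]/(1 − m) = [3.220000 × (0.07 + 0.013) − 1] / (1 − 3.220000) ≈ 0.330063.

0.330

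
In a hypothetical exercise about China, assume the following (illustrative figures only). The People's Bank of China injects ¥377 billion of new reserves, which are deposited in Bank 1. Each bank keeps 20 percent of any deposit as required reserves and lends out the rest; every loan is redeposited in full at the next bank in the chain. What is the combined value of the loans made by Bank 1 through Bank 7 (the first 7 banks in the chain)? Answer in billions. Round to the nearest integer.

¥1192 billion

Bank i lends (1 − rr)^i of the original deposit: Bank 1 lends 377·0.8000 = 301.6000, Bank 2 lends 377·0.8000² = 241.2800, and so on.
Summing a geometric series: total = 377·[0.8000·(1 − 0.8000^7) / (1 − 0.8000)] ≈ 1191.7495 billion.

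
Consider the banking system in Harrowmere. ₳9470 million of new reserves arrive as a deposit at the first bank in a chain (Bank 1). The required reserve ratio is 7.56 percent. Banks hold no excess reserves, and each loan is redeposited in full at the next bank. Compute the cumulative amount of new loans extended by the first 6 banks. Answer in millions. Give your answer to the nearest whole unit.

₳43543 million

Bank i lends (1 − rr)^i of the original deposit: Bank 1 lends 9470·0.9244 = 8754.0680, Bank 2 lends 9470·0.9244² ≈ 8092.2605, and so on.
Summing a geometric series: total = 9470·[0.9244·(1 − 0.9244^6) / (1 − 0.9244)] ≈ 43542.9050 million.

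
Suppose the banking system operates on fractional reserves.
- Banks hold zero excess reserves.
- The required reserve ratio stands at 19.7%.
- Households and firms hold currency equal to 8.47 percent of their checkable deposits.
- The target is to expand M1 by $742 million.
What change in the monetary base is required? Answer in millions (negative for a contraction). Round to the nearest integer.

$193 million

The money multiplier is m = (1 + c) / (rr + c) = (1 + 0.0847) / (0.197 + 0.0847) ≈ 3.8506.
ΔMB = ΔM / m = (+742) / 3.8506 ≈ 192.6972 million.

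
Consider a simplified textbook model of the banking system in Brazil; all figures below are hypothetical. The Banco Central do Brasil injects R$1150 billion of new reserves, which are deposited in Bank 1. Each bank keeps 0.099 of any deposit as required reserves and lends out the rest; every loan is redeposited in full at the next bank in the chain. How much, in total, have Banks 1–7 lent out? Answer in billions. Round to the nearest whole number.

Bank i lends (1 − rr)^i of the original deposit: Bank 1 lends 1150·0.9010 = 1036.1500, Bank 2 lends 1150·0.9010² ≈ 933.5712, and so on.
Summing a geometric series: total = 1150·[0.9010·(1 − 0.9010^7) / (1 − 0.9010)] ≈ 5421.1639 billion.

R$5421 billion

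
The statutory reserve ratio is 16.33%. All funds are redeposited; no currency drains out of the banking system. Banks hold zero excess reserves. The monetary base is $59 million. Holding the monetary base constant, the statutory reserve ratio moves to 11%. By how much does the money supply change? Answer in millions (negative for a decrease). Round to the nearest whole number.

$175 million

Initially m₁ = 1 / (0.1633) ≈ 6.1237, so M₁ = 6.1237 × 59 = 361.2983 million.
After the change m₂ = 1 / (0.11) ≈ 9.0909, so M₂ = 9.0909 × 59 = 536.3631 million.
ΔM = M₂ − M₁ = 536.3631 − 361.2983 = 175.0648 million.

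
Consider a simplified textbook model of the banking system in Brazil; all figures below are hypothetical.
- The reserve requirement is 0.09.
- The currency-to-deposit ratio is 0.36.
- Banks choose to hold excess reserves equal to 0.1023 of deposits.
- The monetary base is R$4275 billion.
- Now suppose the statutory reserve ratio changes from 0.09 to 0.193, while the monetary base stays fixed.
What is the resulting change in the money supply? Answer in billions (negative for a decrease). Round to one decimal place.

Initially m₁ = (1 + 0.36) / (0.09 + 0.1023 + 0.36) ≈ 2.462430, so M₁ = 2.462430 × 4275 ≈ 10526.8882 billion.
After the change m₂ = (1 + 0.36) / (0.193 + 0.1023 + 0.36) ≈ 2.075385, so M₂ = 2.075385 × 4275 ≈ 8872.2709 billion.
ΔM = M₂ − M₁ = 8872.2709 − 10526.8882 = -1654.6173 billion.

-1654.6 billion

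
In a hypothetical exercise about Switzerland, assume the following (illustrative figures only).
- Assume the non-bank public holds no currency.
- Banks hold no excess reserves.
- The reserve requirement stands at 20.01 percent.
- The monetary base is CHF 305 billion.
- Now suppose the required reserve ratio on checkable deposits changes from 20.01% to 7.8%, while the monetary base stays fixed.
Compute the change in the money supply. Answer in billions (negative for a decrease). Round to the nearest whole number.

CHF 2386 billion

Initially m₁ = 1 / (0.2001) ≈ 4.9975, so M₁ = 4.9975 × 305 = 1524.2375 billion.
After the change m₂ = 1 / (0.078) ≈ 12.8205, so M₂ = 12.8205 × 305 = 3910.2525 billion.
ΔM = M₂ − M₁ = 3910.2525 − 1524.2375 = 2386.015 billion.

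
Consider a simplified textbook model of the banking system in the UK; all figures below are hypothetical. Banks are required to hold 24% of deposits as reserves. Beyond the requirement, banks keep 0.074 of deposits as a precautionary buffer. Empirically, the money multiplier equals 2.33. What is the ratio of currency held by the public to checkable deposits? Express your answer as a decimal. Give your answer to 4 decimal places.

0.2018

Using m = 2.33. From m = (1 + c)/(c + rr + e), rearranging gives 1 + c = m·(c + rr + e), so c·(1 − m) = m·(rr + e) − 1.
Hence c = [m·(rr + e) − 1]/(1 − m) = [2.33 × (0.24 + 0.074) − 1] / (1 − 2.33) ≈ 0.201789.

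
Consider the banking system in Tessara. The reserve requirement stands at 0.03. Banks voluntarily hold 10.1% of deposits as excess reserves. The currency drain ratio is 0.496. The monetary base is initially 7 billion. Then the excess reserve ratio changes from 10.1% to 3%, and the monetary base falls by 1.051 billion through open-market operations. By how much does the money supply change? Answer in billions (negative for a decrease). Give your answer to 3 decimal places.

Before: m₁ = (1 + 0.496) / (0.03 + 0.101 + 0.496) ≈ 2.38596, MB₁ = 7, so M₁ = 2.38596 × 7 ≈ 16.7017 billion.
After: m₂ = (1 + 0.496) / (0.03 + 0.03 + 0.496) ≈ 2.69065, MB₂ = 7 − 1.051 = 5.949, so M₂ = 2.69065 × 5.949 ≈ 16.0067 billion.
ΔM = M₂ − M₁ = 16.0067 − 16.7017 = -0.695 billion.

-0.695 billion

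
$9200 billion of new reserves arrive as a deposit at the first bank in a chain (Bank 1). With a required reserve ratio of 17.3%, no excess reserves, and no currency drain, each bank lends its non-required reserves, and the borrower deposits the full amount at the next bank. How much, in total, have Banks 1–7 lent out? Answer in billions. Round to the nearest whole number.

$32344 billion

Bank i lends (1 − rr)^i of the original deposit: Bank 1 lends 9200·0.8270 = 7608.4000, Bank 2 lends 9200·0.8270² = 6292.1468, and so on.
Summing a geometric series: total = 9200·[0.8270·(1 − 0.8270^7) / (1 − 0.8270)] ≈ 32343.6707 billion.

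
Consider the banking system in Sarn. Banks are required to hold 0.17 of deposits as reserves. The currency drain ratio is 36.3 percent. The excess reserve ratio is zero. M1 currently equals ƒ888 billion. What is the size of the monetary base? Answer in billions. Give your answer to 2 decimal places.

The money multiplier is m = (1 + c) / (rr + c) = (1 + 0.363) / (0.17 + 0.363) ≈ 2.557223.
MB = M / m = 888 / 2.557223 ≈ 347.2517 billion.

ƒ347.25 billion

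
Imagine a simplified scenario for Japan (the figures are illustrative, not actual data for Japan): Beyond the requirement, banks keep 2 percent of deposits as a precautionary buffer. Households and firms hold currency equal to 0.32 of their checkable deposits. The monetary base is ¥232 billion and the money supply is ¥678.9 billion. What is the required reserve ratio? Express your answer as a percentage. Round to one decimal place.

11.1%

Using m = M/MB = 678.9/232 ≈ 2.926293. Since m = (1 + c)/(c + rr + e), the denominator satisfies c + rr + e = (1 + c)/m = (1 + 0.32) / 2.926293 ≈ 0.451083.
With c = 0.32 and e = 0.02, the required reserve ratio is 0.451083 − 0.32 − 0.02 = 0.111083.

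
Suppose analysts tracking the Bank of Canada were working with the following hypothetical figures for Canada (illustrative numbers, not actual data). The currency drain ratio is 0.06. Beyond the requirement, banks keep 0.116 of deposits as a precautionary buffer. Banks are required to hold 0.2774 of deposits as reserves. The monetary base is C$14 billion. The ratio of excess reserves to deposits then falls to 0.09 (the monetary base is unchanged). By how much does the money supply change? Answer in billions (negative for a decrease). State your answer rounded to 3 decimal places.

C$1.991 billion

Initially m₁ = (1 + 0.06) / (0.2774 + 0.116 + 0.06) ≈ 2.337891, so M₁ = 2.337891 × 14 ≈ 32.7305 billion.
After the change m₂ = (1 + 0.06) / (0.2774 + 0.09 + 0.06) ≈ 2.480112, so M₂ = 2.480112 × 14 ≈ 34.7216 billion.
ΔM = M₂ − M₁ = 34.7216 − 32.7305 = 1.9911 billion.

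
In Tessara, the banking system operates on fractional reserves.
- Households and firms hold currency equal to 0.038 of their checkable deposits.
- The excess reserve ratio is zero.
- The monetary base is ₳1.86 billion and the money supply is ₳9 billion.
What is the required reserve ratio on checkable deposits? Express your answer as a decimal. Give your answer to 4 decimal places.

Using m = M/MB = 9/1.86 ≈ 4.838710. Since m = (1 + c)/(c + rr + e), the denominator satisfies c + rr + e = (1 + c)/m = (1 + 0.038) / 4.838710 ≈ 0.214520.
With c = 0.038 and e = 0, the required reserve ratio on checkable deposits is 0.214520 − 0.038 − 0 = 0.17652.

0.1765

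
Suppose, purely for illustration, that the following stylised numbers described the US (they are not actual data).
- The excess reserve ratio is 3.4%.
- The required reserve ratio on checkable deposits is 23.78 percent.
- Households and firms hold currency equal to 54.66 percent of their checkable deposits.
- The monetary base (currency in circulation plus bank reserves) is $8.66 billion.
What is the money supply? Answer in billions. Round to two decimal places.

The money multiplier is m = (1 + c) / (rr + e + c) = (1 + 0.5466) / (0.2378 + 0.034 + 0.5466) ≈ 1.8898.
So M = m × MB = 1.8898 × 8.66 ≈ 16.3657 billion.

$16.37 billion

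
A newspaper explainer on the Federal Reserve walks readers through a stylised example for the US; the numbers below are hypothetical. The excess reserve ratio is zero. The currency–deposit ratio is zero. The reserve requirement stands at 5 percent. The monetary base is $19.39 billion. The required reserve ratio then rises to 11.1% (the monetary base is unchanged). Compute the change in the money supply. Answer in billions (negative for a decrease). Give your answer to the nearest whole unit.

Initially m₁ = 1 / (0.05) = 20, so M₁ = 20 × 19.39 = 387.8 billion.
After the change m₂ = 1 / (0.111) ≈ 9.0090, so M₂ = 9.0090 × 19.39 ≈ 174.6845 billion.
ΔM = M₂ − M₁ = 174.6845 − 387.8 = -213.1155 billion.

-213 billion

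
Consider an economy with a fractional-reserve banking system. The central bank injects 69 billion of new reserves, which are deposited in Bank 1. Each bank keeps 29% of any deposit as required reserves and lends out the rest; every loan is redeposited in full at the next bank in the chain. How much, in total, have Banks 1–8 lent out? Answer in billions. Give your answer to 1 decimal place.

158.0 billion

Bank i lends (1 − rr)^i of the original deposit: Bank 1 lends 69·0.7100 = 48.9900, Bank 2 lends 69·0.7100² = 34.7829, and so on.
Summing a geometric series: total = 69·[0.7100·(1 − 0.7100^8) / (1 − 0.7100)] ≈ 158.0223 billion.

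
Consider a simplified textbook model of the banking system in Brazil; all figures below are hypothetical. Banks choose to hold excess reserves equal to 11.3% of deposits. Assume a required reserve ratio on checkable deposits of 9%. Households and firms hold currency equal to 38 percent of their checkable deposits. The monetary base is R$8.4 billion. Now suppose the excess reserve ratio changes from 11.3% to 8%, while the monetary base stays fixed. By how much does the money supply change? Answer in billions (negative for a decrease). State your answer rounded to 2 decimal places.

Initially m₁ = (1 + 0.38) / (0.09 + 0.113 + 0.38) ≈ 2.3671, so M₁ = 2.3671 × 8.4 ≈ 19.8836 billion.
After the change m₂ = (1 + 0.38) / (0.09 + 0.08 + 0.38) ≈ 2.5091, so M₂ = 2.5091 × 8.4 ≈ 21.0764 billion.
ΔM = M₂ − M₁ = 21.0764 − 19.8836 = 1.1928 billion.

R$1.19 billion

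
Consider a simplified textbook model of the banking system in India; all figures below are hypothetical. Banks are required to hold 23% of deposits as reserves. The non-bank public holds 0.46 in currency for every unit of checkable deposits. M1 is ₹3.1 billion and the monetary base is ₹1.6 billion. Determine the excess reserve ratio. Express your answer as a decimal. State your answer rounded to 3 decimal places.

Using m = M/MB = 3.1/1.6 = 1.937500. Since m = (1 + c)/(c + rr + e), the denominator satisfies c + rr + e = (1 + c)/m = (1 + 0.46) / 1.937500 ≈ 0.753548.
With c = 0.46 and rr = 0.23, the excess reserve ratio is 0.753548 − 0.46 − 0.23 = 0.063548.

0.064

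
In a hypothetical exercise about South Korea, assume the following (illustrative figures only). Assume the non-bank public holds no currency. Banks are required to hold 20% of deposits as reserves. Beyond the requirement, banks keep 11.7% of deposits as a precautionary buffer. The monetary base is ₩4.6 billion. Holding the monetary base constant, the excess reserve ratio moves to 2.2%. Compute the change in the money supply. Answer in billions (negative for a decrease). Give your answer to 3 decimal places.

₩6.210 billion

Initially m₁ = 1 / (0.2 + 0.117) ≈ 3.15457, so M₁ = 3.15457 × 4.6 ≈ 14.511 billion.
After the change m₂ = 1 / (0.2 + 0.022) ≈ 4.50450, so M₂ = 4.50450 × 4.6 = 20.7207 billion.
ΔM = M₂ − M₁ = 20.7207 − 14.511 = 6.2097 billion.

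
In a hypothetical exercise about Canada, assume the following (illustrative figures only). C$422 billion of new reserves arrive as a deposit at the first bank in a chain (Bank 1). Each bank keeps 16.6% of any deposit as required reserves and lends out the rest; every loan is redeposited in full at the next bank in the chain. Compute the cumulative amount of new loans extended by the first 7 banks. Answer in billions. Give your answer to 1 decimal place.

C$1525.1 billion

Bank i lends (1 − rr)^i of the original deposit: Bank 1 lends 422·0.8340 = 351.9480, Bank 2 lends 422·0.8340² ≈ 293.5246, and so on.
Summing a geometric series: total = 422·[0.8340·(1 − 0.8340^7) / (1 − 0.8340)] ≈ 1525.1470 billion.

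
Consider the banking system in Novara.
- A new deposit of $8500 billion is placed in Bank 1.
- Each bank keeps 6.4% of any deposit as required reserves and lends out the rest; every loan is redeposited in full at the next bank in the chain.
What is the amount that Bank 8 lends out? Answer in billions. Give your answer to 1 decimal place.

$5007.6 billion

Each bank lends a fraction (1 − rr) = 0.9360 of the deposit it receives, so Bank 8 receives 8500·0.9360^7 and lends 8500·0.9360^8 ≈ 5007.5549 billion.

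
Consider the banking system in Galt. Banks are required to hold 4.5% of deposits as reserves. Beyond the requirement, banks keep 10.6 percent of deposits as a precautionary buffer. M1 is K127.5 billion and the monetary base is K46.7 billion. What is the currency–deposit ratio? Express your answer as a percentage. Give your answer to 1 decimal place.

Using m = M/MB = 127.5/46.7 ≈ 2.730193. From m = (1 + c)/(c + rr + e), rearranging gives 1 + c = m·(c + rr + e), so c·(1 − m) = m·(rr + e) − 1.
Hence c = [m·(rr + e) − 1]/(1 − m) = [2.730193 × (0.045 + 0.106) − 1] / (1 − 2.730193) ≈ 0.339697.

34.0%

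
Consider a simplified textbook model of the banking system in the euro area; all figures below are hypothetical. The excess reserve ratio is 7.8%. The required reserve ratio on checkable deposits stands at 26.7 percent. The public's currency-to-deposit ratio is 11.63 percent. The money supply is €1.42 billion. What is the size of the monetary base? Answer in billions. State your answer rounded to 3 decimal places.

The money multiplier is m = (1 + c) / (rr + e + c) = (1 + 0.1163) / (0.267 + 0.078 + 0.1163) ≈ 2.41990.
MB = M / m = 1.42 / 2.41990 ≈ 0.5868 billion.

€0.587 billion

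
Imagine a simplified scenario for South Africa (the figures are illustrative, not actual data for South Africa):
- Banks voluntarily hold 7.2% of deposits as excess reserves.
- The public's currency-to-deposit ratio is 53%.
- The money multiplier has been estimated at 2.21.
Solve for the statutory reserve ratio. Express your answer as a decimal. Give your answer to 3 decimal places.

0.090

Using m = 2.21. Since m = (1 + c)/(c + rr + e), the denominator satisfies c + rr + e = (1 + c)/m = (1 + 0.53) / 2.21 ≈ 0.692308.
With c = 0.53 and e = 0.072, the statutory reserve ratio is 0.692308 − 0.53 − 0.072 = 0.090308.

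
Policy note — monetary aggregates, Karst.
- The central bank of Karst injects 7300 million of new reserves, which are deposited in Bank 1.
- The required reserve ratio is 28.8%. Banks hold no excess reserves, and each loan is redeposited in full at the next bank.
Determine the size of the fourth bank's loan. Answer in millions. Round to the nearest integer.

Each bank lends a fraction (1 − rr) = 0.7120 of the deposit it receives, so Bank 4 receives 7300·0.7120^3 and lends 7300·0.7120^4 ≈ 1876.0432 million.

1876 million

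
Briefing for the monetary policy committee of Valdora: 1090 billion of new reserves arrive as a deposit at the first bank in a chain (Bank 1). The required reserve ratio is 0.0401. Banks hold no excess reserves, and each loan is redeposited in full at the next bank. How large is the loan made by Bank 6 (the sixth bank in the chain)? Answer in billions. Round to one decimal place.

852.7 billion

Each bank lends a fraction (1 − rr) = 0.9599 of the deposit it receives, so Bank 6 receives 1090·0.9599^5 and lends 1090·0.9599^6 ≈ 852.6729 billion.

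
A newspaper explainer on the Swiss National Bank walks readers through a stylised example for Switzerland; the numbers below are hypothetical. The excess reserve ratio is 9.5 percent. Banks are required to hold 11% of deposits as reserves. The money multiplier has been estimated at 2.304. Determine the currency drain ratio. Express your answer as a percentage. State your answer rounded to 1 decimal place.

40.5%

Using m = 2.304. From m = (1 + c)/(c + rr + e), rearranging gives 1 + c = m·(c + rr + e), so c·(1 − m) = m·(rr + e) − 1.
Hence c = [m·(rr + e) − 1]/(1 − m) = [2.304 × (0.11 + 0.095) − 1] / (1 − 2.304) ≈ 0.404663.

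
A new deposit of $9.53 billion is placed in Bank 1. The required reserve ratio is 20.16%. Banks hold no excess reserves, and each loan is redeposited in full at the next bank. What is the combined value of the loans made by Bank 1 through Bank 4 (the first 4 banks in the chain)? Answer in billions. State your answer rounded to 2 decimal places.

$22.41 billion

Bank i lends (1 − rr)^i of the original deposit: Bank 1 lends 9.53·0.7984 ≈ 7.6088, Bank 2 lends 9.53·0.7984² ≈ 6.0748, and so on.
Summing a geometric series: total = 9.53·[0.7984·(1 − 0.7984^4) / (1 − 0.7984)] ≈ 22.4061 billion.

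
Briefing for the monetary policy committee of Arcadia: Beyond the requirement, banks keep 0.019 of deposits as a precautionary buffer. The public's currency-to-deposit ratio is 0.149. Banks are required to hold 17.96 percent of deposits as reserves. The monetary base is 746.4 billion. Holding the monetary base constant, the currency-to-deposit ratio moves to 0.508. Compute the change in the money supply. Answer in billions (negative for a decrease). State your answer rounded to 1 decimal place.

Initially m₁ = (1 + 0.149) / (0.1796 + 0.019 + 0.149) ≈ 3.30552, so M₁ = 3.30552 × 746.4 ≈ 2467.2401 billion.
After the change m₂ = (1 + 0.508) / (0.1796 + 0.019 + 0.508) ≈ 2.13416, so M₂ = 2.13416 × 746.4 ≈ 1592.937 billion.
ΔM = M₂ − M₁ = 1592.937 − 2467.2401 = -874.3031 billion.

-874.3 billion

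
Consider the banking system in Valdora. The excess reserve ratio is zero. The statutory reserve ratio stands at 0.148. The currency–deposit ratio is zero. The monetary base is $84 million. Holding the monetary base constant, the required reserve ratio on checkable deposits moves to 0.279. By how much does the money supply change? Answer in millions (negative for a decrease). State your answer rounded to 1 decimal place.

Initially m₁ = 1 / (0.148) ≈ 6.7568, so M₁ = 6.7568 × 84 = 567.5712 million.
After the change m₂ = 1 / (0.279) ≈ 3.5842, so M₂ = 3.5842 × 84 = 301.0728 million.
ΔM = M₂ − M₁ = 301.0728 − 567.5712 = -266.4984 million.

-266.5 million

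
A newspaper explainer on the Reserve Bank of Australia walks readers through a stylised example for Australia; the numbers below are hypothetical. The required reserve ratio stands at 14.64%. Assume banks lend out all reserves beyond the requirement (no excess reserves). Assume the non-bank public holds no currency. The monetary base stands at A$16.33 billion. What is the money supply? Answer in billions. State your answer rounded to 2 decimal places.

With no currency drain or excess reserves, the money multiplier is m = 1/rr = 1/0.1464 ≈ 6.83060.
Money supply M = m × MB = 6.83060 × 16.33 ≈ 111.5437 billion.

A$111.54 billion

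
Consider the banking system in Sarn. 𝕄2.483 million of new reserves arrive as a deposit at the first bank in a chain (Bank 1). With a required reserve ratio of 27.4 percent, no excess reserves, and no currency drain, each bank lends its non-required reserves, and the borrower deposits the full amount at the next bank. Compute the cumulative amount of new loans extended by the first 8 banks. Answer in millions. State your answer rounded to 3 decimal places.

Bank i lends (1 − rr)^i of the original deposit: Bank 1 lends 2.483·0.7260 ≈ 1.8027, Bank 2 lends 2.483·0.7260² ≈ 1.3087, and so on.
Summing a geometric series: total = 2.483·[0.7260·(1 − 0.7260^8) / (1 − 0.7260)] ≈ 6.0713 million.

𝕄6.071 million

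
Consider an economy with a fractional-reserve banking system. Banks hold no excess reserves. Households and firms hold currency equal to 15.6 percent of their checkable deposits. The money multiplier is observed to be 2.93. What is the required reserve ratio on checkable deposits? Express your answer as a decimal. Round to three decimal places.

0.239

Using m = 2.93. Since m = (1 + c)/(c + rr + e), the denominator satisfies c + rr + e = (1 + c)/m = (1 + 0.156) / 2.93 ≈ 0.394539.
With c = 0.156 and e = 0, the required reserve ratio on checkable deposits is 0.394539 − 0.156 − 0 = 0.238539.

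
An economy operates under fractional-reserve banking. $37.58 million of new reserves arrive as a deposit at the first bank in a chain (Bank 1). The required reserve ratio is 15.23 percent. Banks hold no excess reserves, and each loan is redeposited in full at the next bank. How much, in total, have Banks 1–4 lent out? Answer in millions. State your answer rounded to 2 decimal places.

Bank i lends (1 − rr)^i of the original deposit: Bank 1 lends 37.58·0.8477 ≈ 31.8566, Bank 2 lends 37.58·0.8477² ≈ 27.0048, and so on.
Summing a geometric series: total = 37.58·[0.8477·(1 − 0.8477^4) / (1 − 0.8477)] ≈ 101.1589 million.

$101.16 million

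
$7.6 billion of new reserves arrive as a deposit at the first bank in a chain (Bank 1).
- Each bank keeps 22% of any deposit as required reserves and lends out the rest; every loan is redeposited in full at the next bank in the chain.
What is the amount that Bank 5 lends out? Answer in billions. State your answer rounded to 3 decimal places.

$2.194 billion

Each bank lends a fraction (1 − rr) = 0.7800 of the deposit it receives, so Bank 5 receives 7.6·0.7800^4 and lends 7.6·0.7800^5 ≈ 2.1943 billion.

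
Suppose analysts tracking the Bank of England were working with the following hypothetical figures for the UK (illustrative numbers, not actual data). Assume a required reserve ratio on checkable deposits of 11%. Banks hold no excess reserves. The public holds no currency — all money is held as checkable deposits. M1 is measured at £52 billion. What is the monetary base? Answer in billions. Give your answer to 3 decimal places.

£5.720 billion

With no currency drain and no excess reserves, the money multiplier is m = 1/rr = 1/0.11 ≈ 9.090909.
The monetary base is MB = M / m = 52 / 9.090909 ≈ 5.72 billion.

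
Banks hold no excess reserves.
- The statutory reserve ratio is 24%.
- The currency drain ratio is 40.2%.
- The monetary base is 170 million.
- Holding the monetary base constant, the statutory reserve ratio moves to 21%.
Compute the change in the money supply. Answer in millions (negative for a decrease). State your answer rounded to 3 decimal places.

Initially m₁ = (1 + 0.402) / (0.24 + 0.402) ≈ 2.1838006, so M₁ = 2.1838006 × 170 ≈ 371.2461 million.
After the change m₂ = (1 + 0.402) / (0.21 + 0.402) ≈ 2.2908497, so M₂ = 2.2908497 × 170 ≈ 389.4444 million.
ΔM = M₂ − M₁ = 389.4444 − 371.2461 = 18.1983 million.

18.198 million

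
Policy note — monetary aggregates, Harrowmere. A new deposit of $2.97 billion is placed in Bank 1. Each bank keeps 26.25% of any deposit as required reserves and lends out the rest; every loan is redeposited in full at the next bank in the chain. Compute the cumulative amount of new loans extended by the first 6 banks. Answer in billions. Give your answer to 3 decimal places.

$7.002 billion

Bank i lends (1 − rr)^i of the original deposit: Bank 1 lends 2.97·0.7375 ≈ 2.1904, Bank 2 lends 2.97·0.7375² ≈ 1.6154, and so on.
Summing a geometric series: total = 2.97·[0.7375·(1 − 0.7375^6) / (1 − 0.7375)] ≈ 7.0016 billion.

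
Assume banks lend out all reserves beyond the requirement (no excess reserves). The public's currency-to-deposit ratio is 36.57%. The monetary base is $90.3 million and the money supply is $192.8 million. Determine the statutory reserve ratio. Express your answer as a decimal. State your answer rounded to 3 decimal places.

0.274

Using m = M/MB = 192.8/90.3 ≈ 2.135105. Since m = (1 + c)/(c + rr + e), the denominator satisfies c + rr + e = (1 + c)/m = (1 + 0.3657) / 2.135105 ≈ 0.639641.
With c = 0.3657 and e = 0, the statutory reserve ratio is 0.639641 − 0.3657 − 0 = 0.273941.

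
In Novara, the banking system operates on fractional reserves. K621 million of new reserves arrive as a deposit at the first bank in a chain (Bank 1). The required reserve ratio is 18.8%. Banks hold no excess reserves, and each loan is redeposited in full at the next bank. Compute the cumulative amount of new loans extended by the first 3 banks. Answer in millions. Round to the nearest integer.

Bank i lends (1 − rr)^i of the original deposit: Bank 1 lends 621·0.8120 = 504.2520, Bank 2 lends 621·0.8120² ≈ 409.4526, and so on.
Summing a geometric series: total = 621·[0.8120·(1 − 0.8120^3) / (1 − 0.8120)] ≈ 1246.1802 million.

K1246 million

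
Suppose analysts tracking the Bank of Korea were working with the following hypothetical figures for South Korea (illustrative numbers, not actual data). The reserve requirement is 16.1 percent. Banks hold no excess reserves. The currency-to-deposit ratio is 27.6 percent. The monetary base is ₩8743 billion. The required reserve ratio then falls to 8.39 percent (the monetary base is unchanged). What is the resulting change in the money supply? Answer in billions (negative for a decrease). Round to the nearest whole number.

₩5469 billion

Initially m₁ = (1 + 0.276) / (0.161 + 0.276) ≈ 2.91991, so M₁ = 2.91991 × 8743 ≈ 25528.7731 billion.
After the change m₂ = (1 + 0.276) / (0.0839 + 0.276) ≈ 3.54543, so M₂ = 3.54543 × 8743 ≈ 30997.6945 billion.
ΔM = M₂ − M₁ = 30997.6945 − 25528.7731 = 5468.9214 billion.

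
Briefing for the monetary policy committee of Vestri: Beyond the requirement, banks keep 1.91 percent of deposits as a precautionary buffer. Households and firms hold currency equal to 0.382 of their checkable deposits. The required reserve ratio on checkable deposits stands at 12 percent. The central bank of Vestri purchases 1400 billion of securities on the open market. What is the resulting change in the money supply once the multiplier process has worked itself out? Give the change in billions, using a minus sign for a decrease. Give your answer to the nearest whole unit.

The money multiplier is m = (1 + c) / (rr + e + c) = (1 + 0.382) / (0.12 + 0.0191 + 0.382) ≈ 2.65208.
The purchase adds 1400 billion of base, so ΔM = m × ΔMB = 2.65208 × (+1400) = 3712.912 billion.

3713 billion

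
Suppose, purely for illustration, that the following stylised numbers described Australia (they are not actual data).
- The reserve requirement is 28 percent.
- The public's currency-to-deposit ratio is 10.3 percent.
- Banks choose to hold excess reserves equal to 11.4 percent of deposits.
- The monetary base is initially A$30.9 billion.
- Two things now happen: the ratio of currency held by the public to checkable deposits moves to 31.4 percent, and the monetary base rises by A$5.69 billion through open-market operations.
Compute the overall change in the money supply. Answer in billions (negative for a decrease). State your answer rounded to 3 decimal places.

Before: m₁ = (1 + 0.103) / (0.28 + 0.114 + 0.103) ≈ 2.219316, MB₁ = 30.9, so M₁ = 2.219316 × 30.9 ≈ 68.5769 billion.
After: m₂ = (1 + 0.314) / (0.28 + 0.114 + 0.314) ≈ 1.855932, MB₂ = 30.9 + 5.69 = 36.59, so M₂ = 1.855932 × 36.59 ≈ 67.9086 billion.
ΔM = M₂ − M₁ = 67.9086 − 68.5769 = -0.6683 billion.

-0.668 billion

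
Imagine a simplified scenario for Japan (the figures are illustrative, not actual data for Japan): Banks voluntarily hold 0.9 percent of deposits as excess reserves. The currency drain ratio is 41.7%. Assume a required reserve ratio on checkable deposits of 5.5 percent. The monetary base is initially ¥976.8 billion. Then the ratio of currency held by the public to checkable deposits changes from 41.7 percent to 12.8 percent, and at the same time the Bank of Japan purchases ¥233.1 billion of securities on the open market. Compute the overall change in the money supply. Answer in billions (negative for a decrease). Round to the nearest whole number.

Before: m₁ = (1 + 0.417) / (0.055 + 0.009 + 0.417) ≈ 2.94595, MB₁ = 976.8, so M₁ = 2.94595 × 976.8 ≈ 2877.604 billion.
After: m₂ = (1 + 0.128) / (0.055 + 0.009 + 0.128) = 5.87500, MB₂ = 976.8 + 233.1 = 1209.9, so M₂ = 5.87500 × 1209.9 = 7108.1625 billion.
ΔM = M₂ − M₁ = 7108.1625 − 2877.604 = 4230.5585 billion.

¥4231 billion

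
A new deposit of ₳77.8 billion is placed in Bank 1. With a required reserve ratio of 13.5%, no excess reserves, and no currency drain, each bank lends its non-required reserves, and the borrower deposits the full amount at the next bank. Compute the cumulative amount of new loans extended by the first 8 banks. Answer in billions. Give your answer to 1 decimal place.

Bank i lends (1 − rr)^i of the original deposit: Bank 1 lends 77.8·0.8650 = 67.2970, Bank 2 lends 77.8·0.8650² ≈ 58.2119, and so on.
Summing a geometric series: total = 77.8·[0.8650·(1 − 0.8650^8) / (1 − 0.8650)] ≈ 342.2568 billion.

₳342.3 billion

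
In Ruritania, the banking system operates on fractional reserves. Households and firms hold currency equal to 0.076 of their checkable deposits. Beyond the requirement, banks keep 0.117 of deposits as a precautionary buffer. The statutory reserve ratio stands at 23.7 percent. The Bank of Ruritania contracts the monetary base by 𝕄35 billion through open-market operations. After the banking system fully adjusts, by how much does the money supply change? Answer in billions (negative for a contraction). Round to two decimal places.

-87.58 billion

The money multiplier is m = (1 + c) / (rr + e + c) = (1 + 0.076) / (0.237 + 0.117 + 0.076) ≈ 2.50233.
The sale removes 35 billion of base, so ΔM = m × ΔMB = 2.50233 × (−35) ≈ -87.5816 billion.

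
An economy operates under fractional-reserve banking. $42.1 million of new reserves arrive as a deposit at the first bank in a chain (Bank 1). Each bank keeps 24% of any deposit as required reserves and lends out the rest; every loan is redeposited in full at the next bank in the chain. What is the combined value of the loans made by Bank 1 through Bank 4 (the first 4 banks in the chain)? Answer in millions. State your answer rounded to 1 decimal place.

Bank i lends (1 − rr)^i of the original deposit: Bank 1 lends 42.1·0.7600 = 31.9960, Bank 2 lends 42.1·0.7600² ≈ 24.3170, and so on.
Summing a geometric series: total = 42.1·[0.7600·(1 − 0.7600^4) / (1 − 0.7600)] ≈ 88.8393 million.

$88.8 million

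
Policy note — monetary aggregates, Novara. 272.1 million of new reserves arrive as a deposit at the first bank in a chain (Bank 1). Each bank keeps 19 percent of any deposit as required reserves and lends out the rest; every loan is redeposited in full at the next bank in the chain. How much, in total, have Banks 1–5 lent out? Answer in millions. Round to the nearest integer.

Bank i lends (1 − rr)^i of the original deposit: Bank 1 lends 272.1·0.8100 = 220.4010, Bank 2 lends 272.1·0.8100² ≈ 178.5248, and so on.
Summing a geometric series: total = 272.1·[0.8100·(1 − 0.8100^5) / (1 − 0.8100)] ≈ 755.5364 million.

756 million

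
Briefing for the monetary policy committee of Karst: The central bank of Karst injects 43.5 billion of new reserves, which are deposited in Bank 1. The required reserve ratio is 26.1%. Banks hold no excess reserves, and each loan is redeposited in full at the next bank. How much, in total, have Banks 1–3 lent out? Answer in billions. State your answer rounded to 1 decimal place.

Bank i lends (1 − rr)^i of the original deposit: Bank 1 lends 43.5·0.7390 = 32.1465, Bank 2 lends 43.5·0.7390² ≈ 23.7563, and so on.
Summing a geometric series: total = 43.5·[0.7390·(1 − 0.7390^3) / (1 − 0.7390)] ≈ 73.4586 billion.

73.5 billion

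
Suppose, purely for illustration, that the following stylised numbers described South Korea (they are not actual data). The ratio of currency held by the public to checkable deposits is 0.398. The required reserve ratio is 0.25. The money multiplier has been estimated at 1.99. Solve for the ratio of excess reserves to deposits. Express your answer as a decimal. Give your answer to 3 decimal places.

Using m = 1.99. Since m = (1 + c)/(c + rr + e), the denominator satisfies c + rr + e = (1 + c)/m = (1 + 0.398) / 1.99 ≈ 0.702513.
With c = 0.398 and rr = 0.25, the ratio of excess reserves to deposits is 0.702513 − 0.398 − 0.25 = 0.054513.

0.055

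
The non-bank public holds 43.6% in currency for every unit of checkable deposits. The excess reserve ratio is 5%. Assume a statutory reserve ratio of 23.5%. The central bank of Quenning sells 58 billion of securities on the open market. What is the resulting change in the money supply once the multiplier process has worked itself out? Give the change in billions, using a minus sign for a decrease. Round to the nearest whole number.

The money multiplier is m = (1 + c) / (rr + e + c) = (1 + 0.436) / (0.235 + 0.05 + 0.436) ≈ 1.9917.
The sale removes 58 billion of base, so ΔM = m × ΔMB = 1.9917 × (−58) = -115.5186 billion.

-116 billion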